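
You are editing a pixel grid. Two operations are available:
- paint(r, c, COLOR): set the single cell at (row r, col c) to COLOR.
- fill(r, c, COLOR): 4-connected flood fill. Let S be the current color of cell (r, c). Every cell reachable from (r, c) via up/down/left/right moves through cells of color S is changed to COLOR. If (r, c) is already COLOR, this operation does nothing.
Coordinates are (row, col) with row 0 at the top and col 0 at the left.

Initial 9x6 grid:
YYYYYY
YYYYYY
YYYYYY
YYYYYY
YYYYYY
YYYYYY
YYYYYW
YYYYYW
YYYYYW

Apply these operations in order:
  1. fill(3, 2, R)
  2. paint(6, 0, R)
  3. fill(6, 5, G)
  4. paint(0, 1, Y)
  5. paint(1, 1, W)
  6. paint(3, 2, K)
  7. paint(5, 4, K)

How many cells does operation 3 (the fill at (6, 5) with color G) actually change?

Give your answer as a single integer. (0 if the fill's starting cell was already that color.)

Answer: 3

Derivation:
After op 1 fill(3,2,R) [51 cells changed]:
RRRRRR
RRRRRR
RRRRRR
RRRRRR
RRRRRR
RRRRRR
RRRRRW
RRRRRW
RRRRRW
After op 2 paint(6,0,R):
RRRRRR
RRRRRR
RRRRRR
RRRRRR
RRRRRR
RRRRRR
RRRRRW
RRRRRW
RRRRRW
After op 3 fill(6,5,G) [3 cells changed]:
RRRRRR
RRRRRR
RRRRRR
RRRRRR
RRRRRR
RRRRRR
RRRRRG
RRRRRG
RRRRRG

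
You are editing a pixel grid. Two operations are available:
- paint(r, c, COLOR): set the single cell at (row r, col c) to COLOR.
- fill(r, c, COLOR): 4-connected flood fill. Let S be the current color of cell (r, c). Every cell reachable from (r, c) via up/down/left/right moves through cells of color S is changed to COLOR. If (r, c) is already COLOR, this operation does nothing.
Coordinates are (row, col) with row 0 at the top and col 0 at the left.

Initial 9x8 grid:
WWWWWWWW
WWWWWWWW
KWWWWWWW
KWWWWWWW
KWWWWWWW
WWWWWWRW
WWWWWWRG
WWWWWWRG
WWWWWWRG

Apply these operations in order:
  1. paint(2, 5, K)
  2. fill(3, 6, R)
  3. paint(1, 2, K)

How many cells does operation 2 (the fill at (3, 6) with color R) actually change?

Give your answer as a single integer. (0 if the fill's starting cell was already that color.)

Answer: 61

Derivation:
After op 1 paint(2,5,K):
WWWWWWWW
WWWWWWWW
KWWWWKWW
KWWWWWWW
KWWWWWWW
WWWWWWRW
WWWWWWRG
WWWWWWRG
WWWWWWRG
After op 2 fill(3,6,R) [61 cells changed]:
RRRRRRRR
RRRRRRRR
KRRRRKRR
KRRRRRRR
KRRRRRRR
RRRRRRRR
RRRRRRRG
RRRRRRRG
RRRRRRRG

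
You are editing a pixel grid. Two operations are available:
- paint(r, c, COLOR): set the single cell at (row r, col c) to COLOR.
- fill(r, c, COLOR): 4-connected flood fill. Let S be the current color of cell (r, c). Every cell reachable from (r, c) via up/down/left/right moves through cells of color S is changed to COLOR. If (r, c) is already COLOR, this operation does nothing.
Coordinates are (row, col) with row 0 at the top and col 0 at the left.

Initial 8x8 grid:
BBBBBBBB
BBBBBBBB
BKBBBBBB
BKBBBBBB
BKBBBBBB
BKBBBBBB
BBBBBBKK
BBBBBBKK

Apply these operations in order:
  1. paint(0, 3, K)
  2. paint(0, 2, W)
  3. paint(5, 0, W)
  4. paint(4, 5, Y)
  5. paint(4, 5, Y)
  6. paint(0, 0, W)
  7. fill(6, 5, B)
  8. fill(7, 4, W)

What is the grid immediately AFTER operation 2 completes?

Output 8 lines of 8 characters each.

Answer: BBWKBBBB
BBBBBBBB
BKBBBBBB
BKBBBBBB
BKBBBBBB
BKBBBBBB
BBBBBBKK
BBBBBBKK

Derivation:
After op 1 paint(0,3,K):
BBBKBBBB
BBBBBBBB
BKBBBBBB
BKBBBBBB
BKBBBBBB
BKBBBBBB
BBBBBBKK
BBBBBBKK
After op 2 paint(0,2,W):
BBWKBBBB
BBBBBBBB
BKBBBBBB
BKBBBBBB
BKBBBBBB
BKBBBBBB
BBBBBBKK
BBBBBBKK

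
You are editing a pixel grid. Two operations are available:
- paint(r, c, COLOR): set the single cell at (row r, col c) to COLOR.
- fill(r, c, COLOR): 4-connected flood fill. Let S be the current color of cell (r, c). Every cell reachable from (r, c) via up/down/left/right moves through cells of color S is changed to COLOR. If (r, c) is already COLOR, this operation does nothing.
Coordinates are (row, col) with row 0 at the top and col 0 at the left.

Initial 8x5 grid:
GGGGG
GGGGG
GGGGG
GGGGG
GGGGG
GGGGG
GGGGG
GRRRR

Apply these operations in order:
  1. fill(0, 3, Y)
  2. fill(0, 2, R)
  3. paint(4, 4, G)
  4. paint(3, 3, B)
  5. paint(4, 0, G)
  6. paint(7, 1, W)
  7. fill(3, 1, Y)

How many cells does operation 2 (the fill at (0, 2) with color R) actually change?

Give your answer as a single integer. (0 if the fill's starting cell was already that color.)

Answer: 36

Derivation:
After op 1 fill(0,3,Y) [36 cells changed]:
YYYYY
YYYYY
YYYYY
YYYYY
YYYYY
YYYYY
YYYYY
YRRRR
After op 2 fill(0,2,R) [36 cells changed]:
RRRRR
RRRRR
RRRRR
RRRRR
RRRRR
RRRRR
RRRRR
RRRRR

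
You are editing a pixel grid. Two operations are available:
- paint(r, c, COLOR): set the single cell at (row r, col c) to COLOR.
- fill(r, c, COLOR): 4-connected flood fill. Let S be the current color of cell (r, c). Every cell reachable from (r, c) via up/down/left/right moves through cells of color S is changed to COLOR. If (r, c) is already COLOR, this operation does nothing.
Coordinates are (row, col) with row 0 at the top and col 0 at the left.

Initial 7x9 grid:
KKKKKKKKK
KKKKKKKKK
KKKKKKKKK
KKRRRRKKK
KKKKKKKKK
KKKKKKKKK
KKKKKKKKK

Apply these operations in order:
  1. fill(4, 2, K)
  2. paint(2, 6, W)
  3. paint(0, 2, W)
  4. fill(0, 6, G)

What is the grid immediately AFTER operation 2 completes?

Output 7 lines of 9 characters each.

Answer: KKKKKKKKK
KKKKKKKKK
KKKKKKWKK
KKRRRRKKK
KKKKKKKKK
KKKKKKKKK
KKKKKKKKK

Derivation:
After op 1 fill(4,2,K) [0 cells changed]:
KKKKKKKKK
KKKKKKKKK
KKKKKKKKK
KKRRRRKKK
KKKKKKKKK
KKKKKKKKK
KKKKKKKKK
After op 2 paint(2,6,W):
KKKKKKKKK
KKKKKKKKK
KKKKKKWKK
KKRRRRKKK
KKKKKKKKK
KKKKKKKKK
KKKKKKKKK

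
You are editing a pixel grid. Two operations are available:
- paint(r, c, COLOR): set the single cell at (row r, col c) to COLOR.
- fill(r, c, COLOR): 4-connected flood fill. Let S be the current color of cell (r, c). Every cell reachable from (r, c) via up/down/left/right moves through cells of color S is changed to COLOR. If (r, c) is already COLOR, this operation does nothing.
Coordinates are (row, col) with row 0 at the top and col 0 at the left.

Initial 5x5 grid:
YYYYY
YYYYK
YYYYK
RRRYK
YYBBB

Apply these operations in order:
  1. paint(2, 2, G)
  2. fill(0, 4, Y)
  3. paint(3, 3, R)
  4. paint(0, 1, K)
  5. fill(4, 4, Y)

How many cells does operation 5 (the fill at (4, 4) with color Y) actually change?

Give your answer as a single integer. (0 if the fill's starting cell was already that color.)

Answer: 3

Derivation:
After op 1 paint(2,2,G):
YYYYY
YYYYK
YYGYK
RRRYK
YYBBB
After op 2 fill(0,4,Y) [0 cells changed]:
YYYYY
YYYYK
YYGYK
RRRYK
YYBBB
After op 3 paint(3,3,R):
YYYYY
YYYYK
YYGYK
RRRRK
YYBBB
After op 4 paint(0,1,K):
YKYYY
YYYYK
YYGYK
RRRRK
YYBBB
After op 5 fill(4,4,Y) [3 cells changed]:
YKYYY
YYYYK
YYGYK
RRRRK
YYYYY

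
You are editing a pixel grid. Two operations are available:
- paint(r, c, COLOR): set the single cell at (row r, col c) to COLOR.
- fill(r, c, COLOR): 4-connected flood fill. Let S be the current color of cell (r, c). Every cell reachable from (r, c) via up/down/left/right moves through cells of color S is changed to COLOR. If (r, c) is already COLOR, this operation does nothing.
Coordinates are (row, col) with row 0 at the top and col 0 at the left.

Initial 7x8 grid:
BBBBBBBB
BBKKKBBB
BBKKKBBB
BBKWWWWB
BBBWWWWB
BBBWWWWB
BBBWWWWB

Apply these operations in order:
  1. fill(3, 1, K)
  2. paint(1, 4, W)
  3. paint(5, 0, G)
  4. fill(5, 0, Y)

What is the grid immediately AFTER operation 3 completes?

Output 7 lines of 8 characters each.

Answer: KKKKKKKK
KKKKWKKK
KKKKKKKK
KKKWWWWK
KKKWWWWK
GKKWWWWK
KKKWWWWK

Derivation:
After op 1 fill(3,1,K) [33 cells changed]:
KKKKKKKK
KKKKKKKK
KKKKKKKK
KKKWWWWK
KKKWWWWK
KKKWWWWK
KKKWWWWK
After op 2 paint(1,4,W):
KKKKKKKK
KKKKWKKK
KKKKKKKK
KKKWWWWK
KKKWWWWK
KKKWWWWK
KKKWWWWK
After op 3 paint(5,0,G):
KKKKKKKK
KKKKWKKK
KKKKKKKK
KKKWWWWK
KKKWWWWK
GKKWWWWK
KKKWWWWK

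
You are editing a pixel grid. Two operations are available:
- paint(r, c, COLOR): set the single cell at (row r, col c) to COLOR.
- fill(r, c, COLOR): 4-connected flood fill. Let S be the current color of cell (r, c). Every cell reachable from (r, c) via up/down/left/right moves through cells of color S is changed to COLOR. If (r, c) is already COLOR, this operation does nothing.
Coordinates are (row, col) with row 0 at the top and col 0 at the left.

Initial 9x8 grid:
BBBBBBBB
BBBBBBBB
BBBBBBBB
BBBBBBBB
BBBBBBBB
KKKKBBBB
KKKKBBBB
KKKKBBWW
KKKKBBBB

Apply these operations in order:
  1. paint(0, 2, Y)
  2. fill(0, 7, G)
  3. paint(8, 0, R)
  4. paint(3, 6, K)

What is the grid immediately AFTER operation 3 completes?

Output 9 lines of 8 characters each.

Answer: GGYGGGGG
GGGGGGGG
GGGGGGGG
GGGGGGGG
GGGGGGGG
KKKKGGGG
KKKKGGGG
KKKKGGWW
RKKKGGGG

Derivation:
After op 1 paint(0,2,Y):
BBYBBBBB
BBBBBBBB
BBBBBBBB
BBBBBBBB
BBBBBBBB
KKKKBBBB
KKKKBBBB
KKKKBBWW
KKKKBBBB
After op 2 fill(0,7,G) [53 cells changed]:
GGYGGGGG
GGGGGGGG
GGGGGGGG
GGGGGGGG
GGGGGGGG
KKKKGGGG
KKKKGGGG
KKKKGGWW
KKKKGGGG
After op 3 paint(8,0,R):
GGYGGGGG
GGGGGGGG
GGGGGGGG
GGGGGGGG
GGGGGGGG
KKKKGGGG
KKKKGGGG
KKKKGGWW
RKKKGGGG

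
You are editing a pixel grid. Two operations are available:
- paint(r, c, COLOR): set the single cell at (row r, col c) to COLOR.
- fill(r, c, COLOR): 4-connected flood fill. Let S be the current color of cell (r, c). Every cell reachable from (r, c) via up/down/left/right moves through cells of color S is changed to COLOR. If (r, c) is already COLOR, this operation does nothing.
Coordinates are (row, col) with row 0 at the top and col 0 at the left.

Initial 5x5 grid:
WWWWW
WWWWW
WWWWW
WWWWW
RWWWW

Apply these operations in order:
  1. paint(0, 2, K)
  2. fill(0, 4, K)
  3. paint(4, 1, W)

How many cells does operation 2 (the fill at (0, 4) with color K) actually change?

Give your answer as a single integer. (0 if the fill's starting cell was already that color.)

After op 1 paint(0,2,K):
WWKWW
WWWWW
WWWWW
WWWWW
RWWWW
After op 2 fill(0,4,K) [23 cells changed]:
KKKKK
KKKKK
KKKKK
KKKKK
RKKKK

Answer: 23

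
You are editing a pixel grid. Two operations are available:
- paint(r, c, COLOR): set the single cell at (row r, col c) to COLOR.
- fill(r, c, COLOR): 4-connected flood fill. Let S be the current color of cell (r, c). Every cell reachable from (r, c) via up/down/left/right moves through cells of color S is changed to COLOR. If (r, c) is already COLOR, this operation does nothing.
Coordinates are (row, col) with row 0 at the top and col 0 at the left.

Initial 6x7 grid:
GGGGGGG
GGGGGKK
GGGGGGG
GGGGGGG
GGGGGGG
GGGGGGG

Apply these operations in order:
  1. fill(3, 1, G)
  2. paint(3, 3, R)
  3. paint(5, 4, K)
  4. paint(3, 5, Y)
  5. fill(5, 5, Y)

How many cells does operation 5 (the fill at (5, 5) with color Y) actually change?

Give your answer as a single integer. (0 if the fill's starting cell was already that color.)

After op 1 fill(3,1,G) [0 cells changed]:
GGGGGGG
GGGGGKK
GGGGGGG
GGGGGGG
GGGGGGG
GGGGGGG
After op 2 paint(3,3,R):
GGGGGGG
GGGGGKK
GGGGGGG
GGGRGGG
GGGGGGG
GGGGGGG
After op 3 paint(5,4,K):
GGGGGGG
GGGGGKK
GGGGGGG
GGGRGGG
GGGGGGG
GGGGKGG
After op 4 paint(3,5,Y):
GGGGGGG
GGGGGKK
GGGGGGG
GGGRGYG
GGGGGGG
GGGGKGG
After op 5 fill(5,5,Y) [37 cells changed]:
YYYYYYY
YYYYYKK
YYYYYYY
YYYRYYY
YYYYYYY
YYYYKYY

Answer: 37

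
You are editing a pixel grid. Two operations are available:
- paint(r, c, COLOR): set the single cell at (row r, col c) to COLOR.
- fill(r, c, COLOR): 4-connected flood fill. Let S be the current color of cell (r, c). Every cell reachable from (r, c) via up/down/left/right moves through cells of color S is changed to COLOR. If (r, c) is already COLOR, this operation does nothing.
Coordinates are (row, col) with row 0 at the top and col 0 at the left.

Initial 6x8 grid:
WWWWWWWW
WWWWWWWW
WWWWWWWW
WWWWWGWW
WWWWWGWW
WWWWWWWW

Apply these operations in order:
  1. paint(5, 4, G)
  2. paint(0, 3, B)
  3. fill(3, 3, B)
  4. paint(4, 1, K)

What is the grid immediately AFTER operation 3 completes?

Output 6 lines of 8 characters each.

After op 1 paint(5,4,G):
WWWWWWWW
WWWWWWWW
WWWWWWWW
WWWWWGWW
WWWWWGWW
WWWWGWWW
After op 2 paint(0,3,B):
WWWBWWWW
WWWWWWWW
WWWWWWWW
WWWWWGWW
WWWWWGWW
WWWWGWWW
After op 3 fill(3,3,B) [44 cells changed]:
BBBBBBBB
BBBBBBBB
BBBBBBBB
BBBBBGBB
BBBBBGBB
BBBBGBBB

Answer: BBBBBBBB
BBBBBBBB
BBBBBBBB
BBBBBGBB
BBBBBGBB
BBBBGBBB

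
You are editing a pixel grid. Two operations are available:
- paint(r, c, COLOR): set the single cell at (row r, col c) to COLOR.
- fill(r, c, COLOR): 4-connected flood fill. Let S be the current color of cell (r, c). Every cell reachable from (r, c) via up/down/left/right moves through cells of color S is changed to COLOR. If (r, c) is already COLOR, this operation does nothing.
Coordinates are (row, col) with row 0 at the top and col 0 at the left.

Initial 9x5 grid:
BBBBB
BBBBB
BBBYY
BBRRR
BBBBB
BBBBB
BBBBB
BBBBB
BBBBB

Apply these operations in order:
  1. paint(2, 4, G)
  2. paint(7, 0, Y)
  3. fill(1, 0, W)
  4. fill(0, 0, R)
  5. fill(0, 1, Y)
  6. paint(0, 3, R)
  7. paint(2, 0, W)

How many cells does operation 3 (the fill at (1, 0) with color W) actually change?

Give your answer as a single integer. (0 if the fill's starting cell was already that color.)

After op 1 paint(2,4,G):
BBBBB
BBBBB
BBBYG
BBRRR
BBBBB
BBBBB
BBBBB
BBBBB
BBBBB
After op 2 paint(7,0,Y):
BBBBB
BBBBB
BBBYG
BBRRR
BBBBB
BBBBB
BBBBB
YBBBB
BBBBB
After op 3 fill(1,0,W) [39 cells changed]:
WWWWW
WWWWW
WWWYG
WWRRR
WWWWW
WWWWW
WWWWW
YWWWW
WWWWW

Answer: 39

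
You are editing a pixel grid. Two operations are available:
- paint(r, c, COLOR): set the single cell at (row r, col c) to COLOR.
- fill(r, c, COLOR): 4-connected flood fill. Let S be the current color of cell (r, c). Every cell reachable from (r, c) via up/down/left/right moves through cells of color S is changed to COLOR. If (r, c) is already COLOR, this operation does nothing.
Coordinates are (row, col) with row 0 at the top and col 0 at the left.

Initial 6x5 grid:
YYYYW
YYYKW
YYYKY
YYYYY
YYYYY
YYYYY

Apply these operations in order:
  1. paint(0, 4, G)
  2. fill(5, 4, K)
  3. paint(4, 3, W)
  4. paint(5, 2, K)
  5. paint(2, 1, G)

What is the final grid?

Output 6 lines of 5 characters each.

After op 1 paint(0,4,G):
YYYYG
YYYKW
YYYKY
YYYYY
YYYYY
YYYYY
After op 2 fill(5,4,K) [26 cells changed]:
KKKKG
KKKKW
KKKKK
KKKKK
KKKKK
KKKKK
After op 3 paint(4,3,W):
KKKKG
KKKKW
KKKKK
KKKKK
KKKWK
KKKKK
After op 4 paint(5,2,K):
KKKKG
KKKKW
KKKKK
KKKKK
KKKWK
KKKKK
After op 5 paint(2,1,G):
KKKKG
KKKKW
KGKKK
KKKKK
KKKWK
KKKKK

Answer: KKKKG
KKKKW
KGKKK
KKKKK
KKKWK
KKKKK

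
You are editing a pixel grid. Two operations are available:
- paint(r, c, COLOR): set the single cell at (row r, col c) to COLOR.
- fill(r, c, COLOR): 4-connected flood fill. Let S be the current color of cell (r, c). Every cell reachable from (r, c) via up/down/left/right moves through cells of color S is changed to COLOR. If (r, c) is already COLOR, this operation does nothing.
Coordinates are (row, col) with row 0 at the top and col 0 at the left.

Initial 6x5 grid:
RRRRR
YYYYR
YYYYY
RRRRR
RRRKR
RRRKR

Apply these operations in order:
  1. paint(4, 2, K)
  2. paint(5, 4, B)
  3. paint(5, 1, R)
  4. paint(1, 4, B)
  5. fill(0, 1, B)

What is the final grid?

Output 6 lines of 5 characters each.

After op 1 paint(4,2,K):
RRRRR
YYYYR
YYYYY
RRRRR
RRKKR
RRRKR
After op 2 paint(5,4,B):
RRRRR
YYYYR
YYYYY
RRRRR
RRKKR
RRRKB
After op 3 paint(5,1,R):
RRRRR
YYYYR
YYYYY
RRRRR
RRKKR
RRRKB
After op 4 paint(1,4,B):
RRRRR
YYYYB
YYYYY
RRRRR
RRKKR
RRRKB
After op 5 fill(0,1,B) [5 cells changed]:
BBBBB
YYYYB
YYYYY
RRRRR
RRKKR
RRRKB

Answer: BBBBB
YYYYB
YYYYY
RRRRR
RRKKR
RRRKB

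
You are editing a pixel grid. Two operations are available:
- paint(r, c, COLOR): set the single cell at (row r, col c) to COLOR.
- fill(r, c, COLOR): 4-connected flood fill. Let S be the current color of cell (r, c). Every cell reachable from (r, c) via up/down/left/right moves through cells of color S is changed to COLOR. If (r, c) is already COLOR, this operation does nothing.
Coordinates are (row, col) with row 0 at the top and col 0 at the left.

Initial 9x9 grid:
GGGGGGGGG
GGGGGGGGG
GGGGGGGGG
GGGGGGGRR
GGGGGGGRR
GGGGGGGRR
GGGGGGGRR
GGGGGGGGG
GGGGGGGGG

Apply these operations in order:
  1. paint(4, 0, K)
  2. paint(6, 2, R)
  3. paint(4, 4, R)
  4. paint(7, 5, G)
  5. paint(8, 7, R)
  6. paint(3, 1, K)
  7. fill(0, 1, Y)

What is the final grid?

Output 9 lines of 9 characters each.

Answer: YYYYYYYYY
YYYYYYYYY
YYYYYYYYY
YKYYYYYRR
KYYYRYYRR
YYYYYYYRR
YYRYYYYRR
YYYYYYYYY
YYYYYYYRY

Derivation:
After op 1 paint(4,0,K):
GGGGGGGGG
GGGGGGGGG
GGGGGGGGG
GGGGGGGRR
KGGGGGGRR
GGGGGGGRR
GGGGGGGRR
GGGGGGGGG
GGGGGGGGG
After op 2 paint(6,2,R):
GGGGGGGGG
GGGGGGGGG
GGGGGGGGG
GGGGGGGRR
KGGGGGGRR
GGGGGGGRR
GGRGGGGRR
GGGGGGGGG
GGGGGGGGG
After op 3 paint(4,4,R):
GGGGGGGGG
GGGGGGGGG
GGGGGGGGG
GGGGGGGRR
KGGGRGGRR
GGGGGGGRR
GGRGGGGRR
GGGGGGGGG
GGGGGGGGG
After op 4 paint(7,5,G):
GGGGGGGGG
GGGGGGGGG
GGGGGGGGG
GGGGGGGRR
KGGGRGGRR
GGGGGGGRR
GGRGGGGRR
GGGGGGGGG
GGGGGGGGG
After op 5 paint(8,7,R):
GGGGGGGGG
GGGGGGGGG
GGGGGGGGG
GGGGGGGRR
KGGGRGGRR
GGGGGGGRR
GGRGGGGRR
GGGGGGGGG
GGGGGGGRG
After op 6 paint(3,1,K):
GGGGGGGGG
GGGGGGGGG
GGGGGGGGG
GKGGGGGRR
KGGGRGGRR
GGGGGGGRR
GGRGGGGRR
GGGGGGGGG
GGGGGGGRG
After op 7 fill(0,1,Y) [68 cells changed]:
YYYYYYYYY
YYYYYYYYY
YYYYYYYYY
YKYYYYYRR
KYYYRYYRR
YYYYYYYRR
YYRYYYYRR
YYYYYYYYY
YYYYYYYRY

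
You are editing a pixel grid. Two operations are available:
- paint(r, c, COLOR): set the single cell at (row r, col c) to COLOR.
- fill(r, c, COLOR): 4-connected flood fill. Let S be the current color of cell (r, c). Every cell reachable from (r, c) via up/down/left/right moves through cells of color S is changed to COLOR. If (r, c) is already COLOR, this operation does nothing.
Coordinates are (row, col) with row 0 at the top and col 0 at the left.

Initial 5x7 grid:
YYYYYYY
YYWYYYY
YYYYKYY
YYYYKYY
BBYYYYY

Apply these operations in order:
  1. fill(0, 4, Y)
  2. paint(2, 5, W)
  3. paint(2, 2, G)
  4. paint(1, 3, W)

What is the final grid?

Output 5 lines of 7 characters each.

Answer: YYYYYYY
YYWWYYY
YYGYKWY
YYYYKYY
BBYYYYY

Derivation:
After op 1 fill(0,4,Y) [0 cells changed]:
YYYYYYY
YYWYYYY
YYYYKYY
YYYYKYY
BBYYYYY
After op 2 paint(2,5,W):
YYYYYYY
YYWYYYY
YYYYKWY
YYYYKYY
BBYYYYY
After op 3 paint(2,2,G):
YYYYYYY
YYWYYYY
YYGYKWY
YYYYKYY
BBYYYYY
After op 4 paint(1,3,W):
YYYYYYY
YYWWYYY
YYGYKWY
YYYYKYY
BBYYYYY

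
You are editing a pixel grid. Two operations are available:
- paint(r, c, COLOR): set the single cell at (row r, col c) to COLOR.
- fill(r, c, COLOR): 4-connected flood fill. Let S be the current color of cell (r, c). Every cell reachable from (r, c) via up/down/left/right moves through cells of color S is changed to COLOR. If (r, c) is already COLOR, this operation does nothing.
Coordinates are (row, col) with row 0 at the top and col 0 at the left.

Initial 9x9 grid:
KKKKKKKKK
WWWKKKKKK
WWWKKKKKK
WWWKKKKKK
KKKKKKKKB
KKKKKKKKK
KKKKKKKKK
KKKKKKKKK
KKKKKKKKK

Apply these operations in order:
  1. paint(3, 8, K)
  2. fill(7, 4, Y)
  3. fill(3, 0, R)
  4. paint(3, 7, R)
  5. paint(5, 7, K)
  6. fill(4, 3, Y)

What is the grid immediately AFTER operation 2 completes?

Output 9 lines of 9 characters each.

Answer: YYYYYYYYY
WWWYYYYYY
WWWYYYYYY
WWWYYYYYY
YYYYYYYYB
YYYYYYYYY
YYYYYYYYY
YYYYYYYYY
YYYYYYYYY

Derivation:
After op 1 paint(3,8,K):
KKKKKKKKK
WWWKKKKKK
WWWKKKKKK
WWWKKKKKK
KKKKKKKKB
KKKKKKKKK
KKKKKKKKK
KKKKKKKKK
KKKKKKKKK
After op 2 fill(7,4,Y) [71 cells changed]:
YYYYYYYYY
WWWYYYYYY
WWWYYYYYY
WWWYYYYYY
YYYYYYYYB
YYYYYYYYY
YYYYYYYYY
YYYYYYYYY
YYYYYYYYY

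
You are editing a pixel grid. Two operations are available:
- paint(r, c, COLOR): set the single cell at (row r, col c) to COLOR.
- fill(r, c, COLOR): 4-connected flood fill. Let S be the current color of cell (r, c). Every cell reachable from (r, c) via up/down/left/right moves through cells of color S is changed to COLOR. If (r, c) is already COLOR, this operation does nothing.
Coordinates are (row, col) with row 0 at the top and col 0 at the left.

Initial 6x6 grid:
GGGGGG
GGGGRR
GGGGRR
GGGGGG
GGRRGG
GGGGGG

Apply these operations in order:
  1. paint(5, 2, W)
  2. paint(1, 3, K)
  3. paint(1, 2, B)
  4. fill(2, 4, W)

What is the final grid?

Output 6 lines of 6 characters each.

After op 1 paint(5,2,W):
GGGGGG
GGGGRR
GGGGRR
GGGGGG
GGRRGG
GGWGGG
After op 2 paint(1,3,K):
GGGGGG
GGGKRR
GGGGRR
GGGGGG
GGRRGG
GGWGGG
After op 3 paint(1,2,B):
GGGGGG
GGBKRR
GGGGRR
GGGGGG
GGRRGG
GGWGGG
After op 4 fill(2,4,W) [4 cells changed]:
GGGGGG
GGBKWW
GGGGWW
GGGGGG
GGRRGG
GGWGGG

Answer: GGGGGG
GGBKWW
GGGGWW
GGGGGG
GGRRGG
GGWGGG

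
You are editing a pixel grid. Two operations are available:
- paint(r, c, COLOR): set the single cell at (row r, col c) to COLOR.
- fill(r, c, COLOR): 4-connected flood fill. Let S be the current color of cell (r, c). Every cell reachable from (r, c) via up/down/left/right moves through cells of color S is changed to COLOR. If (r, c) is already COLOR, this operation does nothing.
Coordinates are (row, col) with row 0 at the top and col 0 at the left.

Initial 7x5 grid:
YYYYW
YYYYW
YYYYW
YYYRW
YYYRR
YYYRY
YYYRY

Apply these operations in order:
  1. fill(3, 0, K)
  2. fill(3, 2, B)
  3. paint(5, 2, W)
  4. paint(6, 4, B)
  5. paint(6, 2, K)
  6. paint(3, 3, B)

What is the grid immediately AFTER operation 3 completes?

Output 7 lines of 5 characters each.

After op 1 fill(3,0,K) [24 cells changed]:
KKKKW
KKKKW
KKKKW
KKKRW
KKKRR
KKKRY
KKKRY
After op 2 fill(3,2,B) [24 cells changed]:
BBBBW
BBBBW
BBBBW
BBBRW
BBBRR
BBBRY
BBBRY
After op 3 paint(5,2,W):
BBBBW
BBBBW
BBBBW
BBBRW
BBBRR
BBWRY
BBBRY

Answer: BBBBW
BBBBW
BBBBW
BBBRW
BBBRR
BBWRY
BBBRY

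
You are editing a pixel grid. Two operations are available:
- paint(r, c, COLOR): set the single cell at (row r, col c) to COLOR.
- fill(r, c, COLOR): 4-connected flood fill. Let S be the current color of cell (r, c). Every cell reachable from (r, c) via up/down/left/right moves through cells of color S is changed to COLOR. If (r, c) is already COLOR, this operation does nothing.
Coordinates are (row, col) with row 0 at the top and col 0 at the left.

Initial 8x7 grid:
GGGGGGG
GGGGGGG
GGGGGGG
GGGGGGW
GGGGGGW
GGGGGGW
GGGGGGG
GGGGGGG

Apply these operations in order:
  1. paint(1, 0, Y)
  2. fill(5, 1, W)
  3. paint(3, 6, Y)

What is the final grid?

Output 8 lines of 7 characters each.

Answer: WWWWWWW
YWWWWWW
WWWWWWW
WWWWWWY
WWWWWWW
WWWWWWW
WWWWWWW
WWWWWWW

Derivation:
After op 1 paint(1,0,Y):
GGGGGGG
YGGGGGG
GGGGGGG
GGGGGGW
GGGGGGW
GGGGGGW
GGGGGGG
GGGGGGG
After op 2 fill(5,1,W) [52 cells changed]:
WWWWWWW
YWWWWWW
WWWWWWW
WWWWWWW
WWWWWWW
WWWWWWW
WWWWWWW
WWWWWWW
After op 3 paint(3,6,Y):
WWWWWWW
YWWWWWW
WWWWWWW
WWWWWWY
WWWWWWW
WWWWWWW
WWWWWWW
WWWWWWW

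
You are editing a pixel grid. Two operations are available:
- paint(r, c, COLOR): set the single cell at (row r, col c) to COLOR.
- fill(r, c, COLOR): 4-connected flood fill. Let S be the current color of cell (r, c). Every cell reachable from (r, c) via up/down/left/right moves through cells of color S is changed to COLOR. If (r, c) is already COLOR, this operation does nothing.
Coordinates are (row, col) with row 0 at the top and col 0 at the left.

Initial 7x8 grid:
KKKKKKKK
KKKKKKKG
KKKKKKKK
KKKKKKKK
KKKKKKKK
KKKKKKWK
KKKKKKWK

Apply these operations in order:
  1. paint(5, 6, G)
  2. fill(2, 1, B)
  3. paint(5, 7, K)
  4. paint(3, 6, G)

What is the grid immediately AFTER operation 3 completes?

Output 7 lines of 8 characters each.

Answer: BBBBBBBB
BBBBBBBG
BBBBBBBB
BBBBBBBB
BBBBBBBB
BBBBBBGK
BBBBBBWB

Derivation:
After op 1 paint(5,6,G):
KKKKKKKK
KKKKKKKG
KKKKKKKK
KKKKKKKK
KKKKKKKK
KKKKKKGK
KKKKKKWK
After op 2 fill(2,1,B) [53 cells changed]:
BBBBBBBB
BBBBBBBG
BBBBBBBB
BBBBBBBB
BBBBBBBB
BBBBBBGB
BBBBBBWB
After op 3 paint(5,7,K):
BBBBBBBB
BBBBBBBG
BBBBBBBB
BBBBBBBB
BBBBBBBB
BBBBBBGK
BBBBBBWB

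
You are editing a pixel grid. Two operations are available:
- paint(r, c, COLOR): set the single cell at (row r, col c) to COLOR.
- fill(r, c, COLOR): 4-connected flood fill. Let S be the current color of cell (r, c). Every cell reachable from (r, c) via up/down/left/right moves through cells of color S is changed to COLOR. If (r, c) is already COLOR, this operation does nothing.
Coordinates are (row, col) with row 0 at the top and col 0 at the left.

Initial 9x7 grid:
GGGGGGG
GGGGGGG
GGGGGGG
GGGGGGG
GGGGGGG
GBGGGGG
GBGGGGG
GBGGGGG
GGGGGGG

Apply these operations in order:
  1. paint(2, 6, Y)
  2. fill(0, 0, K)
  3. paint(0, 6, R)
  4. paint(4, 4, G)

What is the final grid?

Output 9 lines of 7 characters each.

After op 1 paint(2,6,Y):
GGGGGGG
GGGGGGG
GGGGGGY
GGGGGGG
GGGGGGG
GBGGGGG
GBGGGGG
GBGGGGG
GGGGGGG
After op 2 fill(0,0,K) [59 cells changed]:
KKKKKKK
KKKKKKK
KKKKKKY
KKKKKKK
KKKKKKK
KBKKKKK
KBKKKKK
KBKKKKK
KKKKKKK
After op 3 paint(0,6,R):
KKKKKKR
KKKKKKK
KKKKKKY
KKKKKKK
KKKKKKK
KBKKKKK
KBKKKKK
KBKKKKK
KKKKKKK
After op 4 paint(4,4,G):
KKKKKKR
KKKKKKK
KKKKKKY
KKKKKKK
KKKKGKK
KBKKKKK
KBKKKKK
KBKKKKK
KKKKKKK

Answer: KKKKKKR
KKKKKKK
KKKKKKY
KKKKKKK
KKKKGKK
KBKKKKK
KBKKKKK
KBKKKKK
KKKKKKK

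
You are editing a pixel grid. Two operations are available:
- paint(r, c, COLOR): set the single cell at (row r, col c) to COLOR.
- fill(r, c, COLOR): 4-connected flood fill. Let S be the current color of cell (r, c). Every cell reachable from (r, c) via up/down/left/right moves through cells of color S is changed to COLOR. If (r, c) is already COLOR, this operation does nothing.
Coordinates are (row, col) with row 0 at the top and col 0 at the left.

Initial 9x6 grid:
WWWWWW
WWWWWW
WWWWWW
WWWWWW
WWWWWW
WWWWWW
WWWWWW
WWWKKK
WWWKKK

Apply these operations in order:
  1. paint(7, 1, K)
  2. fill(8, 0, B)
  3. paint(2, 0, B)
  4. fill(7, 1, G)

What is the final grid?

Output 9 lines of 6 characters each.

After op 1 paint(7,1,K):
WWWWWW
WWWWWW
WWWWWW
WWWWWW
WWWWWW
WWWWWW
WWWWWW
WKWKKK
WWWKKK
After op 2 fill(8,0,B) [47 cells changed]:
BBBBBB
BBBBBB
BBBBBB
BBBBBB
BBBBBB
BBBBBB
BBBBBB
BKBKKK
BBBKKK
After op 3 paint(2,0,B):
BBBBBB
BBBBBB
BBBBBB
BBBBBB
BBBBBB
BBBBBB
BBBBBB
BKBKKK
BBBKKK
After op 4 fill(7,1,G) [1 cells changed]:
BBBBBB
BBBBBB
BBBBBB
BBBBBB
BBBBBB
BBBBBB
BBBBBB
BGBKKK
BBBKKK

Answer: BBBBBB
BBBBBB
BBBBBB
BBBBBB
BBBBBB
BBBBBB
BBBBBB
BGBKKK
BBBKKK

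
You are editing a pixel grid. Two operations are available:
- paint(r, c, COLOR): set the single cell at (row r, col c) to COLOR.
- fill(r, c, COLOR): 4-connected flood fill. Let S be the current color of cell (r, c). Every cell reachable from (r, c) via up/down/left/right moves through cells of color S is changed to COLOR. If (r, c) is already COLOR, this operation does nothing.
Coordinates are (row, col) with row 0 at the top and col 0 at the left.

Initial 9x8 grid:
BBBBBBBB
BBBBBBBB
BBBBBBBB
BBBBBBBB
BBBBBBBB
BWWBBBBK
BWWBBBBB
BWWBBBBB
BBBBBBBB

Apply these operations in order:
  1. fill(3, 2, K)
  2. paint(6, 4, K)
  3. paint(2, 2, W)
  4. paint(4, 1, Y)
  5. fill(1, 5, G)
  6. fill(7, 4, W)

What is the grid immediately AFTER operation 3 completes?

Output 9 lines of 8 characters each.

Answer: KKKKKKKK
KKKKKKKK
KKWKKKKK
KKKKKKKK
KKKKKKKK
KWWKKKKK
KWWKKKKK
KWWKKKKK
KKKKKKKK

Derivation:
After op 1 fill(3,2,K) [65 cells changed]:
KKKKKKKK
KKKKKKKK
KKKKKKKK
KKKKKKKK
KKKKKKKK
KWWKKKKK
KWWKKKKK
KWWKKKKK
KKKKKKKK
After op 2 paint(6,4,K):
KKKKKKKK
KKKKKKKK
KKKKKKKK
KKKKKKKK
KKKKKKKK
KWWKKKKK
KWWKKKKK
KWWKKKKK
KKKKKKKK
After op 3 paint(2,2,W):
KKKKKKKK
KKKKKKKK
KKWKKKKK
KKKKKKKK
KKKKKKKK
KWWKKKKK
KWWKKKKK
KWWKKKKK
KKKKKKKK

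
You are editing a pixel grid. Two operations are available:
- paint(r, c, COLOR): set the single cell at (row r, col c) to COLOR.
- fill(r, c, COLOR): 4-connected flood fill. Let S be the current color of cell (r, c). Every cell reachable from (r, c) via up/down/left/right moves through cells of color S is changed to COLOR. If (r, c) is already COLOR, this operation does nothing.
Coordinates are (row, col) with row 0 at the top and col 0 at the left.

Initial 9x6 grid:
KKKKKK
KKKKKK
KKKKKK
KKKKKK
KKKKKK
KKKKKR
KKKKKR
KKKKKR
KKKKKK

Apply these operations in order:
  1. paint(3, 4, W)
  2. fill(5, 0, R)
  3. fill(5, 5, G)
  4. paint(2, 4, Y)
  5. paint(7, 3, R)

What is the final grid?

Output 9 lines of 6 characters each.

Answer: GGGGGG
GGGGGG
GGGGYG
GGGGWG
GGGGGG
GGGGGG
GGGGGG
GGGRGG
GGGGGG

Derivation:
After op 1 paint(3,4,W):
KKKKKK
KKKKKK
KKKKKK
KKKKWK
KKKKKK
KKKKKR
KKKKKR
KKKKKR
KKKKKK
After op 2 fill(5,0,R) [50 cells changed]:
RRRRRR
RRRRRR
RRRRRR
RRRRWR
RRRRRR
RRRRRR
RRRRRR
RRRRRR
RRRRRR
After op 3 fill(5,5,G) [53 cells changed]:
GGGGGG
GGGGGG
GGGGGG
GGGGWG
GGGGGG
GGGGGG
GGGGGG
GGGGGG
GGGGGG
After op 4 paint(2,4,Y):
GGGGGG
GGGGGG
GGGGYG
GGGGWG
GGGGGG
GGGGGG
GGGGGG
GGGGGG
GGGGGG
After op 5 paint(7,3,R):
GGGGGG
GGGGGG
GGGGYG
GGGGWG
GGGGGG
GGGGGG
GGGGGG
GGGRGG
GGGGGG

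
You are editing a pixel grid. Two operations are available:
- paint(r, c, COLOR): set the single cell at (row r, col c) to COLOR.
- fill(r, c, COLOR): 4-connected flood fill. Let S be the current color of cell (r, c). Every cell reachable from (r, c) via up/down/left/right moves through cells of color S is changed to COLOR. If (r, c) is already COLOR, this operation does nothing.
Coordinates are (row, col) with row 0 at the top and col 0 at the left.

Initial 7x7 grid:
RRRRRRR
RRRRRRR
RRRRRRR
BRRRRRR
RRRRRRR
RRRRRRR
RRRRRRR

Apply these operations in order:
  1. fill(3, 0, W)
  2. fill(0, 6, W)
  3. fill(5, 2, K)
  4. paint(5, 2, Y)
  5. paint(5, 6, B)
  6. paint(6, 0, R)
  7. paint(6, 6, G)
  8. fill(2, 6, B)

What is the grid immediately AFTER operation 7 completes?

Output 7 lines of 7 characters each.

After op 1 fill(3,0,W) [1 cells changed]:
RRRRRRR
RRRRRRR
RRRRRRR
WRRRRRR
RRRRRRR
RRRRRRR
RRRRRRR
After op 2 fill(0,6,W) [48 cells changed]:
WWWWWWW
WWWWWWW
WWWWWWW
WWWWWWW
WWWWWWW
WWWWWWW
WWWWWWW
After op 3 fill(5,2,K) [49 cells changed]:
KKKKKKK
KKKKKKK
KKKKKKK
KKKKKKK
KKKKKKK
KKKKKKK
KKKKKKK
After op 4 paint(5,2,Y):
KKKKKKK
KKKKKKK
KKKKKKK
KKKKKKK
KKKKKKK
KKYKKKK
KKKKKKK
After op 5 paint(5,6,B):
KKKKKKK
KKKKKKK
KKKKKKK
KKKKKKK
KKKKKKK
KKYKKKB
KKKKKKK
After op 6 paint(6,0,R):
KKKKKKK
KKKKKKK
KKKKKKK
KKKKKKK
KKKKKKK
KKYKKKB
RKKKKKK
After op 7 paint(6,6,G):
KKKKKKK
KKKKKKK
KKKKKKK
KKKKKKK
KKKKKKK
KKYKKKB
RKKKKKG

Answer: KKKKKKK
KKKKKKK
KKKKKKK
KKKKKKK
KKKKKKK
KKYKKKB
RKKKKKG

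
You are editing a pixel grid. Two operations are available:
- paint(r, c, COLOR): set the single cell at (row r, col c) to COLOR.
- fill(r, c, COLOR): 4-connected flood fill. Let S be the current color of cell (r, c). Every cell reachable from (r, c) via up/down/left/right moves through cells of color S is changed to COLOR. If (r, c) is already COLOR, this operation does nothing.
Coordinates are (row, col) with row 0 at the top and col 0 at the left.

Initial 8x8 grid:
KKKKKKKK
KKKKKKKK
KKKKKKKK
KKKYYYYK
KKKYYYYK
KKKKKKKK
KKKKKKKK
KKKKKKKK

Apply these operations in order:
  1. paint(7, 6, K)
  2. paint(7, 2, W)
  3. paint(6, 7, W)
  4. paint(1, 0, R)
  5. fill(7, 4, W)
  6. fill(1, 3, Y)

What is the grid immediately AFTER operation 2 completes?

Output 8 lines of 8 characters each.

After op 1 paint(7,6,K):
KKKKKKKK
KKKKKKKK
KKKKKKKK
KKKYYYYK
KKKYYYYK
KKKKKKKK
KKKKKKKK
KKKKKKKK
After op 2 paint(7,2,W):
KKKKKKKK
KKKKKKKK
KKKKKKKK
KKKYYYYK
KKKYYYYK
KKKKKKKK
KKKKKKKK
KKWKKKKK

Answer: KKKKKKKK
KKKKKKKK
KKKKKKKK
KKKYYYYK
KKKYYYYK
KKKKKKKK
KKKKKKKK
KKWKKKKK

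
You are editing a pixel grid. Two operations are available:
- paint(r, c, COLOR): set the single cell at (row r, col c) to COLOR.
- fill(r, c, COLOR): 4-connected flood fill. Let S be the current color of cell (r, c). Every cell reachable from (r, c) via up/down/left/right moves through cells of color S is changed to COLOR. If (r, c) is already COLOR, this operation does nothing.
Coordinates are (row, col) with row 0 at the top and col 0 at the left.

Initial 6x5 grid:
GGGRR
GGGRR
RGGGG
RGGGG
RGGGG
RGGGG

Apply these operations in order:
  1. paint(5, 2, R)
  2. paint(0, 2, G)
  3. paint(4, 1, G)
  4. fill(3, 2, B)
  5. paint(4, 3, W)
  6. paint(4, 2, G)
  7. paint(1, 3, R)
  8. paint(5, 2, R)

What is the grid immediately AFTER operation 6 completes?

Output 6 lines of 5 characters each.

After op 1 paint(5,2,R):
GGGRR
GGGRR
RGGGG
RGGGG
RGGGG
RGRGG
After op 2 paint(0,2,G):
GGGRR
GGGRR
RGGGG
RGGGG
RGGGG
RGRGG
After op 3 paint(4,1,G):
GGGRR
GGGRR
RGGGG
RGGGG
RGGGG
RGRGG
After op 4 fill(3,2,B) [21 cells changed]:
BBBRR
BBBRR
RBBBB
RBBBB
RBBBB
RBRBB
After op 5 paint(4,3,W):
BBBRR
BBBRR
RBBBB
RBBBB
RBBWB
RBRBB
After op 6 paint(4,2,G):
BBBRR
BBBRR
RBBBB
RBBBB
RBGWB
RBRBB

Answer: BBBRR
BBBRR
RBBBB
RBBBB
RBGWB
RBRBB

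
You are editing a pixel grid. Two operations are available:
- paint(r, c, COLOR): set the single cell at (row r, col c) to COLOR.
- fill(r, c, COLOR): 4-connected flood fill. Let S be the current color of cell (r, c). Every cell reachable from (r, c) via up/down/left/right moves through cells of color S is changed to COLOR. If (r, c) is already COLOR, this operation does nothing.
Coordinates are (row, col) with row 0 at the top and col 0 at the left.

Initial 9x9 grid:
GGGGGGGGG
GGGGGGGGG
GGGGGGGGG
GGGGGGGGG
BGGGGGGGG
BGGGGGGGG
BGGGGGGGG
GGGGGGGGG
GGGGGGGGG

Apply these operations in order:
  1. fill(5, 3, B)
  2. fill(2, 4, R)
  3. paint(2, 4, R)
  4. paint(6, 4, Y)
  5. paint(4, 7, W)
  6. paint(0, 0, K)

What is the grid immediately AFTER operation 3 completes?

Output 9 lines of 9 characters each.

Answer: RRRRRRRRR
RRRRRRRRR
RRRRRRRRR
RRRRRRRRR
RRRRRRRRR
RRRRRRRRR
RRRRRRRRR
RRRRRRRRR
RRRRRRRRR

Derivation:
After op 1 fill(5,3,B) [78 cells changed]:
BBBBBBBBB
BBBBBBBBB
BBBBBBBBB
BBBBBBBBB
BBBBBBBBB
BBBBBBBBB
BBBBBBBBB
BBBBBBBBB
BBBBBBBBB
After op 2 fill(2,4,R) [81 cells changed]:
RRRRRRRRR
RRRRRRRRR
RRRRRRRRR
RRRRRRRRR
RRRRRRRRR
RRRRRRRRR
RRRRRRRRR
RRRRRRRRR
RRRRRRRRR
After op 3 paint(2,4,R):
RRRRRRRRR
RRRRRRRRR
RRRRRRRRR
RRRRRRRRR
RRRRRRRRR
RRRRRRRRR
RRRRRRRRR
RRRRRRRRR
RRRRRRRRR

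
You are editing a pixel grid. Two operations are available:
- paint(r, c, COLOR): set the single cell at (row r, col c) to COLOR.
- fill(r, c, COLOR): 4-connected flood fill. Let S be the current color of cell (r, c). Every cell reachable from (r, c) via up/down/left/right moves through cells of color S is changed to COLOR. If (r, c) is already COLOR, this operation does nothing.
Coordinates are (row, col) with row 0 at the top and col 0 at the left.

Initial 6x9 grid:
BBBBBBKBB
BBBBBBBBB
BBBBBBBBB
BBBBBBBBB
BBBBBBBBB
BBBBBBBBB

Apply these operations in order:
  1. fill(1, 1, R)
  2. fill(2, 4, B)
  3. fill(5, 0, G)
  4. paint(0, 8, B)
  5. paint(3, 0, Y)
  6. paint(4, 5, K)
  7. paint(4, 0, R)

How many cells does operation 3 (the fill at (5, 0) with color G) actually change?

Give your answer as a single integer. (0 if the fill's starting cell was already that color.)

Answer: 53

Derivation:
After op 1 fill(1,1,R) [53 cells changed]:
RRRRRRKRR
RRRRRRRRR
RRRRRRRRR
RRRRRRRRR
RRRRRRRRR
RRRRRRRRR
After op 2 fill(2,4,B) [53 cells changed]:
BBBBBBKBB
BBBBBBBBB
BBBBBBBBB
BBBBBBBBB
BBBBBBBBB
BBBBBBBBB
After op 3 fill(5,0,G) [53 cells changed]:
GGGGGGKGG
GGGGGGGGG
GGGGGGGGG
GGGGGGGGG
GGGGGGGGG
GGGGGGGGG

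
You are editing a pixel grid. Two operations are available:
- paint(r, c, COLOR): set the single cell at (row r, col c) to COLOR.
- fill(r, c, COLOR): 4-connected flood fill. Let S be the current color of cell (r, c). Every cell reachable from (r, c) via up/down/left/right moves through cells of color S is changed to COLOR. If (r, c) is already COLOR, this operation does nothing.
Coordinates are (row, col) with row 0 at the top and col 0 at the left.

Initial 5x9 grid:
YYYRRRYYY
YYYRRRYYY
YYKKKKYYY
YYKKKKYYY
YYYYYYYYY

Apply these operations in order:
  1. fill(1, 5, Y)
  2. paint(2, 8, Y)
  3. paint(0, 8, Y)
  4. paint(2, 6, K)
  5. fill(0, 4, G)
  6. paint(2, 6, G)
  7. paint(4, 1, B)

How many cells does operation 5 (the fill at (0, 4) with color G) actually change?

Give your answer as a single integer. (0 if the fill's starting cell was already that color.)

Answer: 36

Derivation:
After op 1 fill(1,5,Y) [6 cells changed]:
YYYYYYYYY
YYYYYYYYY
YYKKKKYYY
YYKKKKYYY
YYYYYYYYY
After op 2 paint(2,8,Y):
YYYYYYYYY
YYYYYYYYY
YYKKKKYYY
YYKKKKYYY
YYYYYYYYY
After op 3 paint(0,8,Y):
YYYYYYYYY
YYYYYYYYY
YYKKKKYYY
YYKKKKYYY
YYYYYYYYY
After op 4 paint(2,6,K):
YYYYYYYYY
YYYYYYYYY
YYKKKKKYY
YYKKKKYYY
YYYYYYYYY
After op 5 fill(0,4,G) [36 cells changed]:
GGGGGGGGG
GGGGGGGGG
GGKKKKKGG
GGKKKKGGG
GGGGGGGGG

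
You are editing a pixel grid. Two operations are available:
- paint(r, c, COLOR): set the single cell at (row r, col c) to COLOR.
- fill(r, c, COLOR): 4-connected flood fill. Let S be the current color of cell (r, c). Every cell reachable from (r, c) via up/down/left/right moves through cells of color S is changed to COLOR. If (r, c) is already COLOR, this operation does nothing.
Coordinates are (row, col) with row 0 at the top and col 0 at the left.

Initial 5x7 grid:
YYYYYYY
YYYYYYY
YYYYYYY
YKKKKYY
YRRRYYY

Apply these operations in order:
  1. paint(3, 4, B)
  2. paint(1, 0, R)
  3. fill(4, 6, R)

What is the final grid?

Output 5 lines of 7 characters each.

After op 1 paint(3,4,B):
YYYYYYY
YYYYYYY
YYYYYYY
YKKKBYY
YRRRYYY
After op 2 paint(1,0,R):
YYYYYYY
RYYYYYY
YYYYYYY
YKKKBYY
YRRRYYY
After op 3 fill(4,6,R) [27 cells changed]:
RRRRRRR
RRRRRRR
RRRRRRR
RKKKBRR
RRRRRRR

Answer: RRRRRRR
RRRRRRR
RRRRRRR
RKKKBRR
RRRRRRR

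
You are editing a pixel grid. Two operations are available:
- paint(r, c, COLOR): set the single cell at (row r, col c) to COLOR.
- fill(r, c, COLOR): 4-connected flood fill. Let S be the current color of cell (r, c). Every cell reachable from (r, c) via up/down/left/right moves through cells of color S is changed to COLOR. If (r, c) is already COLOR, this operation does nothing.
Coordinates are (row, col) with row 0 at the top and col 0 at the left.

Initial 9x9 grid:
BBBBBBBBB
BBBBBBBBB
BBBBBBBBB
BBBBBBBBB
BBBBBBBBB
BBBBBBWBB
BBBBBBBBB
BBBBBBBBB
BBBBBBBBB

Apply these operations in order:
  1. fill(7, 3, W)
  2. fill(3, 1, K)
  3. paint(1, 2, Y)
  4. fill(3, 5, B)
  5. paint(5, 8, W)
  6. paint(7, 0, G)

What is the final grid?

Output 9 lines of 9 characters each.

After op 1 fill(7,3,W) [80 cells changed]:
WWWWWWWWW
WWWWWWWWW
WWWWWWWWW
WWWWWWWWW
WWWWWWWWW
WWWWWWWWW
WWWWWWWWW
WWWWWWWWW
WWWWWWWWW
After op 2 fill(3,1,K) [81 cells changed]:
KKKKKKKKK
KKKKKKKKK
KKKKKKKKK
KKKKKKKKK
KKKKKKKKK
KKKKKKKKK
KKKKKKKKK
KKKKKKKKK
KKKKKKKKK
After op 3 paint(1,2,Y):
KKKKKKKKK
KKYKKKKKK
KKKKKKKKK
KKKKKKKKK
KKKKKKKKK
KKKKKKKKK
KKKKKKKKK
KKKKKKKKK
KKKKKKKKK
After op 4 fill(3,5,B) [80 cells changed]:
BBBBBBBBB
BBYBBBBBB
BBBBBBBBB
BBBBBBBBB
BBBBBBBBB
BBBBBBBBB
BBBBBBBBB
BBBBBBBBB
BBBBBBBBB
After op 5 paint(5,8,W):
BBBBBBBBB
BBYBBBBBB
BBBBBBBBB
BBBBBBBBB
BBBBBBBBB
BBBBBBBBW
BBBBBBBBB
BBBBBBBBB
BBBBBBBBB
After op 6 paint(7,0,G):
BBBBBBBBB
BBYBBBBBB
BBBBBBBBB
BBBBBBBBB
BBBBBBBBB
BBBBBBBBW
BBBBBBBBB
GBBBBBBBB
BBBBBBBBB

Answer: BBBBBBBBB
BBYBBBBBB
BBBBBBBBB
BBBBBBBBB
BBBBBBBBB
BBBBBBBBW
BBBBBBBBB
GBBBBBBBB
BBBBBBBBB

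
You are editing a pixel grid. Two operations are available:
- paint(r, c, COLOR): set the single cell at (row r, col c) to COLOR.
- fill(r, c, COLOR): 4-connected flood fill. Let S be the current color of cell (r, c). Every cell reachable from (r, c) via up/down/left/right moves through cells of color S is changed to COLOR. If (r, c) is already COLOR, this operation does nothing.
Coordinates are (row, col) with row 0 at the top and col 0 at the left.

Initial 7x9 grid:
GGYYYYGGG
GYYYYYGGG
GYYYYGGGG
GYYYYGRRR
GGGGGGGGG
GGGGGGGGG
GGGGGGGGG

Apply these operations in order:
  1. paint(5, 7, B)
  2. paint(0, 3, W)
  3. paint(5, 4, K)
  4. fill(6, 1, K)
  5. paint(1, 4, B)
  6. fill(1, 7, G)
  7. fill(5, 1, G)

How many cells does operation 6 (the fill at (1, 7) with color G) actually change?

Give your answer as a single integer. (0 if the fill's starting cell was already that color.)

After op 1 paint(5,7,B):
GGYYYYGGG
GYYYYYGGG
GYYYYGGGG
GYYYYGRRR
GGGGGGGGG
GGGGGGGBG
GGGGGGGGG
After op 2 paint(0,3,W):
GGYWYYGGG
GYYYYYGGG
GYYYYGGGG
GYYYYGRRR
GGGGGGGGG
GGGGGGGBG
GGGGGGGGG
After op 3 paint(5,4,K):
GGYWYYGGG
GYYYYYGGG
GYYYYGGGG
GYYYYGRRR
GGGGGGGGG
GGGGKGGBG
GGGGGGGGG
After op 4 fill(6,1,K) [41 cells changed]:
KKYWYYKKK
KYYYYYKKK
KYYYYKKKK
KYYYYKRRR
KKKKKKKKK
KKKKKKKBK
KKKKKKKKK
After op 5 paint(1,4,B):
KKYWYYKKK
KYYYBYKKK
KYYYYKKKK
KYYYYKRRR
KKKKKKKKK
KKKKKKKBK
KKKKKKKKK
After op 6 fill(1,7,G) [42 cells changed]:
GGYWYYGGG
GYYYBYGGG
GYYYYGGGG
GYYYYGRRR
GGGGGGGGG
GGGGGGGBG
GGGGGGGGG

Answer: 42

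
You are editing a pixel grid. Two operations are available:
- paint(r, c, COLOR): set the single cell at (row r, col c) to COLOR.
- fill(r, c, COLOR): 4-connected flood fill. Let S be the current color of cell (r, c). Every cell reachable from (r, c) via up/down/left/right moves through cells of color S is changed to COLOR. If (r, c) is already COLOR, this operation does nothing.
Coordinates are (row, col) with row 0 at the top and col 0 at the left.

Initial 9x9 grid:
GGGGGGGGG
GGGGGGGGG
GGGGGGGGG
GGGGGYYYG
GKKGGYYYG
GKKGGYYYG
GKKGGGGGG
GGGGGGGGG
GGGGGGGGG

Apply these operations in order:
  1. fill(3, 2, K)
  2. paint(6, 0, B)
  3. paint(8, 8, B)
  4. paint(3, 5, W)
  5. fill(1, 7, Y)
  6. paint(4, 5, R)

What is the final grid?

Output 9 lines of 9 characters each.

After op 1 fill(3,2,K) [66 cells changed]:
KKKKKKKKK
KKKKKKKKK
KKKKKKKKK
KKKKKYYYK
KKKKKYYYK
KKKKKYYYK
KKKKKKKKK
KKKKKKKKK
KKKKKKKKK
After op 2 paint(6,0,B):
KKKKKKKKK
KKKKKKKKK
KKKKKKKKK
KKKKKYYYK
KKKKKYYYK
KKKKKYYYK
BKKKKKKKK
KKKKKKKKK
KKKKKKKKK
After op 3 paint(8,8,B):
KKKKKKKKK
KKKKKKKKK
KKKKKKKKK
KKKKKYYYK
KKKKKYYYK
KKKKKYYYK
BKKKKKKKK
KKKKKKKKK
KKKKKKKKB
After op 4 paint(3,5,W):
KKKKKKKKK
KKKKKKKKK
KKKKKKKKK
KKKKKWYYK
KKKKKYYYK
KKKKKYYYK
BKKKKKKKK
KKKKKKKKK
KKKKKKKKB
After op 5 fill(1,7,Y) [70 cells changed]:
YYYYYYYYY
YYYYYYYYY
YYYYYYYYY
YYYYYWYYY
YYYYYYYYY
YYYYYYYYY
BYYYYYYYY
YYYYYYYYY
YYYYYYYYB
After op 6 paint(4,5,R):
YYYYYYYYY
YYYYYYYYY
YYYYYYYYY
YYYYYWYYY
YYYYYRYYY
YYYYYYYYY
BYYYYYYYY
YYYYYYYYY
YYYYYYYYB

Answer: YYYYYYYYY
YYYYYYYYY
YYYYYYYYY
YYYYYWYYY
YYYYYRYYY
YYYYYYYYY
BYYYYYYYY
YYYYYYYYY
YYYYYYYYB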